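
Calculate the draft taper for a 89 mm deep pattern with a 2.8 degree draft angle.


Formula: taper = depth * tan(draft_angle)
tan(2.8 deg) = 0.0489082
taper = 89 mm * 0.0489082 = 4.3528 mm


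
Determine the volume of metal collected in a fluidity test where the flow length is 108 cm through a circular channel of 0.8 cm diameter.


Formula: V = pi * (d/2)^2 * L  (cylinder volume)
Radius = 0.8/2 = 0.4 cm
V = pi * 0.4^2 * 108 = 54.2867 cm^3

Final answer: 54.2867 cm^3


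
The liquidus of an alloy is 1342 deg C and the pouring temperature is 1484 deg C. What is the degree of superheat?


Formula: Superheat = T_pour - T_melt
Superheat = 1484 - 1342 = 142 deg C


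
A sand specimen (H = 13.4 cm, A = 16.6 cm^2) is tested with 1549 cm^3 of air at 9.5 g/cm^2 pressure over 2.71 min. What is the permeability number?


Formula: Permeability Number P = (V * H) / (p * A * t)
Numerator: V * H = 1549 * 13.4 = 20756.6
Denominator: p * A * t = 9.5 * 16.6 * 2.71 = 427.367
P = 20756.6 / 427.367 = 48.5686


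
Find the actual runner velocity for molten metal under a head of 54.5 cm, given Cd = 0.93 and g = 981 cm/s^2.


Formula: v = Cd * sqrt(2 * g * h)  (Torricelli with discharge coefficient)
2*g*h = 2 * 981 * 54.5 = 106929.0 cm^2/s^2
sqrt(106929.0) = 327.00000 cm/s
v = 0.93 * 327.00000 = 304.1100 cm/s

Answer: 304.1100 cm/s


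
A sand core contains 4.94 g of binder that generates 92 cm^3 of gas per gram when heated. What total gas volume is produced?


Formula: V_gas = W_binder * gas_evolution_rate
V = 4.94 g * 92 cm^3/g = 454.4800 cm^3

Final answer: 454.4800 cm^3


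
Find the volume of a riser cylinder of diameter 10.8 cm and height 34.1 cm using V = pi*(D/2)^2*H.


Formula: V = pi * (D/2)^2 * H  (cylinder volume)
Radius = D/2 = 10.8/2 = 5.4 cm
V = pi * 5.4^2 * 34.1 = 3123.8615 cm^3


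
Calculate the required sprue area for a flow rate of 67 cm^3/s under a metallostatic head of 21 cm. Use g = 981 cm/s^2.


Formula: v = sqrt(2*g*h), A = Q/v
Velocity: v = sqrt(2 * 981 * 21) = sqrt(41202) = 202.9828 cm/s
Sprue area: A = Q / v = 67 / 202.9828 = 0.3301 cm^2

0.3301 cm^2


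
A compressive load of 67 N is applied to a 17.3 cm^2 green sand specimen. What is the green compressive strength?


Formula: Compressive Strength = Force / Area
Strength = 67 N / 17.3 cm^2 = 3.8728 N/cm^2

Answer: 3.8728 N/cm^2


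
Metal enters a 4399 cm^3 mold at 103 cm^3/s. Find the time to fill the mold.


Formula: t_fill = V_mold / Q_flow
t = 4399 cm^3 / 103 cm^3/s = 42.7087 s

Answer: 42.7087 s


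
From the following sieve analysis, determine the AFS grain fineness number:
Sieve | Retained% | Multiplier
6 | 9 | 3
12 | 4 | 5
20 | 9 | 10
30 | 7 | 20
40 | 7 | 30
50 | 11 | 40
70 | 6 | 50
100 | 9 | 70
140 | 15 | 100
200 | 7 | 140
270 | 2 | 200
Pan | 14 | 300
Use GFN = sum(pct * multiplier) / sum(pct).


Formula: GFN = sum(pct * multiplier) / sum(pct)
sum(pct * multiplier) = 8937
sum(pct) = 100
GFN = 8937 / 100 = 89.37


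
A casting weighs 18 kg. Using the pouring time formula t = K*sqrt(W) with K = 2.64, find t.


Formula: t = K * sqrt(W)
sqrt(W) = sqrt(18) = 4.24264
t = 2.64 * 4.24264 = 11.2006 s


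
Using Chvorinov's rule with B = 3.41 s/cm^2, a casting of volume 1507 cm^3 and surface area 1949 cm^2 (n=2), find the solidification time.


Formula: t_s = B * (V/A)^n  (Chvorinov's rule, n=2)
Modulus M = V/A = 1507/1949 = 0.773217 cm
M^2 = 0.773217^2 = 0.597865 cm^2
t_s = 3.41 * 0.597865 = 2.0387 s


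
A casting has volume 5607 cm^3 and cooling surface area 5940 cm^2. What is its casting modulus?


Formula: Casting Modulus M = V / A
M = 5607 cm^3 / 5940 cm^2 = 0.9439 cm


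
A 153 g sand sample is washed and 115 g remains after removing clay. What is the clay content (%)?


Formula: Clay% = (W_total - W_washed) / W_total * 100
Clay mass = 153 - 115 = 38 g
Clay% = 38 / 153 * 100 = 24.8366%


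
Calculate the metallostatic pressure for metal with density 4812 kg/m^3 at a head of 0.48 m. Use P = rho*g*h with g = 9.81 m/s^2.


Formula: P = rho * g * h
rho * g = 4812 * 9.81 = 47205.72 N/m^3
P = 47205.72 * 0.48 = 22658.7456 Pa

Final answer: 22658.7456 Pa


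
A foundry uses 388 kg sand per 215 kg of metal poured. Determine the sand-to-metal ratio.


Formula: Sand-to-Metal Ratio = W_sand / W_metal
Ratio = 388 kg / 215 kg = 1.8047


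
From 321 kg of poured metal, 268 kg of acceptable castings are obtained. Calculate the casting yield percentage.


Formula: Casting Yield = (W_good / W_total) * 100
Yield = (268 kg / 321 kg) * 100 = 83.4891%

83.4891%


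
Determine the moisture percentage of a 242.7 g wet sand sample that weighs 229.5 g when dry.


Formula: MC = (W_wet - W_dry) / W_wet * 100
Water mass = 242.7 - 229.5 = 13.2 g
MC = 13.2 / 242.7 * 100 = 5.4388%

Final answer: 5.4388%


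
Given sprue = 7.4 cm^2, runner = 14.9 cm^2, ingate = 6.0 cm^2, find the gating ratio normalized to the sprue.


Sprue:Runner:Ingate = 1 : 14.9/7.4 : 6.0/7.4 = 1:2.01:0.81

Answer: 1:2.01:0.81


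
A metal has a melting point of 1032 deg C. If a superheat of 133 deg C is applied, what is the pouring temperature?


Formula: T_pour = T_melt + Superheat
T_pour = 1032 + 133 = 1165 deg C


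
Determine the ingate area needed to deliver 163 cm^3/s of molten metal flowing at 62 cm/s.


Formula: A_ingate = Q / v  (continuity equation)
A = 163 cm^3/s / 62 cm/s = 2.6290 cm^2

Answer: 2.6290 cm^2


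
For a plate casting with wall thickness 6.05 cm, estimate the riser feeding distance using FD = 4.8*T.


Formula: FD = 4.8 * T  (riser feeding-distance rule)
FD = 4.8 * 6.05 cm = 29.0400 cm

Answer: 29.0400 cm


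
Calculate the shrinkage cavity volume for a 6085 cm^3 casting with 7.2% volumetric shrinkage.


Formula: V_shrink = V_casting * shrinkage_pct / 100
V_shrink = 6085 cm^3 * 7.2 / 100 = 438.1200 cm^3

Final answer: 438.1200 cm^3


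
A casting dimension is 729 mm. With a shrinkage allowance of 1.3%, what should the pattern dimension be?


Formula: L_pattern = L_casting * (1 + shrinkage_rate/100)
Shrinkage factor = 1 + 1.3/100 = 1.013
L_pattern = 729 mm * 1.013 = 738.4770 mm

738.4770 mm


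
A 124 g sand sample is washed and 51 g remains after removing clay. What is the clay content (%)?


Formula: Clay% = (W_total - W_washed) / W_total * 100
Clay mass = 124 - 51 = 73 g
Clay% = 73 / 124 * 100 = 58.8710%

Final answer: 58.8710%


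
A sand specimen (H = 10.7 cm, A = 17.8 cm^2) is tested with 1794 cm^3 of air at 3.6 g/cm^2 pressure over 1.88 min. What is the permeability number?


Formula: Permeability Number P = (V * H) / (p * A * t)
Numerator: V * H = 1794 * 10.7 = 19195.8
Denominator: p * A * t = 3.6 * 17.8 * 1.88 = 120.4704
P = 19195.8 / 120.4704 = 159.3404

Final answer: 159.3404


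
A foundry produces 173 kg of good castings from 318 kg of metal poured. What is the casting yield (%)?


Formula: Casting Yield = (W_good / W_total) * 100
Yield = (173 kg / 318 kg) * 100 = 54.4025%

54.4025%


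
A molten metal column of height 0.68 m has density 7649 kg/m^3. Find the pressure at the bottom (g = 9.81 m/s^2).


Formula: P = rho * g * h
rho * g = 7649 * 9.81 = 75036.69 N/m^3
P = 75036.69 * 0.68 = 51024.9492 Pa


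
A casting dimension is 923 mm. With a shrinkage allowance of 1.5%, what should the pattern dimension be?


Formula: L_pattern = L_casting * (1 + shrinkage_rate/100)
Shrinkage factor = 1 + 1.5/100 = 1.015
L_pattern = 923 mm * 1.015 = 936.8450 mm

Final answer: 936.8450 mm


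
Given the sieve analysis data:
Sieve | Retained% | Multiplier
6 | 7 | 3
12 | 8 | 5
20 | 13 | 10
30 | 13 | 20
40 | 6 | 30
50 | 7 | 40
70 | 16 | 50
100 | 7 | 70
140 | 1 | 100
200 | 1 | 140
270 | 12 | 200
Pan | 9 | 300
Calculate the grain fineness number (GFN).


Formula: GFN = sum(pct * multiplier) / sum(pct)
sum(pct * multiplier) = 7541
sum(pct) = 100
GFN = 7541 / 100 = 75.41

75.41


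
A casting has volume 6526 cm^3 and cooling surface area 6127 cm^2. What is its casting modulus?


Formula: Casting Modulus M = V / A
M = 6526 cm^3 / 6127 cm^2 = 1.0651 cm


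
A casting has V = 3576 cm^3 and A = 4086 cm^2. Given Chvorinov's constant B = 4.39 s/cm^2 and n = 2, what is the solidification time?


Formula: t_s = B * (V/A)^n  (Chvorinov's rule, n=2)
Modulus M = V/A = 3576/4086 = 0.875184 cm
M^2 = 0.875184^2 = 0.765947 cm^2
t_s = 4.39 * 0.765947 = 3.3625 s

Answer: 3.3625 s


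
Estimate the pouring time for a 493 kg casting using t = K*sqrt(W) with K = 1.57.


Formula: t = K * sqrt(W)
sqrt(W) = sqrt(493) = 22.20360
t = 1.57 * 22.20360 = 34.8597 s

Final answer: 34.8597 s


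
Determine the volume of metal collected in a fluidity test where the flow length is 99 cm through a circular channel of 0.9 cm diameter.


Formula: V = pi * (d/2)^2 * L  (cylinder volume)
Radius = 0.9/2 = 0.45 cm
V = pi * 0.45^2 * 99 = 62.9811 cm^3

Answer: 62.9811 cm^3


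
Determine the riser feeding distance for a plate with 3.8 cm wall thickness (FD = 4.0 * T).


Formula: FD = 4.0 * T  (riser feeding-distance rule)
FD = 4.0 * 3.8 cm = 15.2000 cm

15.2000 cm


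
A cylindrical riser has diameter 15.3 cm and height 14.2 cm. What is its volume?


Formula: V = pi * (D/2)^2 * H  (cylinder volume)
Radius = D/2 = 15.3/2 = 7.65 cm
V = pi * 7.65^2 * 14.2 = 2610.7248 cm^3

2610.7248 cm^3


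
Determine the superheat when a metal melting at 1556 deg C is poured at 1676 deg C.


Formula: Superheat = T_pour - T_melt
Superheat = 1676 - 1556 = 120 deg C


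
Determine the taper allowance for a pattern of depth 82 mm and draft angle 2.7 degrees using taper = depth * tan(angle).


Formula: taper = depth * tan(draft_angle)
tan(2.7 deg) = 0.0471588
taper = 82 mm * 0.0471588 = 3.8670 mm

Answer: 3.8670 mm


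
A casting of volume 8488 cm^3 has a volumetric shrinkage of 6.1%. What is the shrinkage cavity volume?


Formula: V_shrink = V_casting * shrinkage_pct / 100
V_shrink = 8488 cm^3 * 6.1 / 100 = 517.7680 cm^3


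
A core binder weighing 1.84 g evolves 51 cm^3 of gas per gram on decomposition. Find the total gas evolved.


Formula: V_gas = W_binder * gas_evolution_rate
V = 1.84 g * 51 cm^3/g = 93.8400 cm^3


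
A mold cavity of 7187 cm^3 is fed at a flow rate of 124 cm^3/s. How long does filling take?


Formula: t_fill = V_mold / Q_flow
t = 7187 cm^3 / 124 cm^3/s = 57.9597 s

Final answer: 57.9597 s


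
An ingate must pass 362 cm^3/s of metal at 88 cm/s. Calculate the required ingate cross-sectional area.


Formula: A_ingate = Q / v  (continuity equation)
A = 362 cm^3/s / 88 cm/s = 4.1136 cm^2


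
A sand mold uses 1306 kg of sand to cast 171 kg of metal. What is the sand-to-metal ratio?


Formula: Sand-to-Metal Ratio = W_sand / W_metal
Ratio = 1306 kg / 171 kg = 7.6374


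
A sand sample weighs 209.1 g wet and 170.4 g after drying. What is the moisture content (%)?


Formula: MC = (W_wet - W_dry) / W_wet * 100
Water mass = 209.1 - 170.4 = 38.7 g
MC = 38.7 / 209.1 * 100 = 18.5079%


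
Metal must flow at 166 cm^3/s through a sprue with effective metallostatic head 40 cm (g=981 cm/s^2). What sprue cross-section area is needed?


Formula: v = sqrt(2*g*h), A = Q/v
Velocity: v = sqrt(2 * 981 * 40) = sqrt(78480) = 280.1428 cm/s
Sprue area: A = Q / v = 166 / 280.1428 = 0.5926 cm^2


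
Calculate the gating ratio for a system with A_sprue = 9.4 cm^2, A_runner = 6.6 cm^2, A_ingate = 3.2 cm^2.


Sprue:Runner:Ingate = 1 : 6.6/9.4 : 3.2/9.4 = 1:0.70:0.34


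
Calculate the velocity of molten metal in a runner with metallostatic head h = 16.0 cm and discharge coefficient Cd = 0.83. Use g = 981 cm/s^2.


Formula: v = Cd * sqrt(2 * g * h)  (Torricelli with discharge coefficient)
2*g*h = 2 * 981 * 16.0 = 31392.0 cm^2/s^2
sqrt(31392.0) = 177.17788 cm/s
v = 0.83 * 177.17788 = 147.0576 cm/s

Final answer: 147.0576 cm/s


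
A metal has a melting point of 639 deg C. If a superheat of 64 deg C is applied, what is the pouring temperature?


Formula: T_pour = T_melt + Superheat
T_pour = 639 + 64 = 703 deg C

Answer: 703 deg C


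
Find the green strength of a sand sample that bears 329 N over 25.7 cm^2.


Formula: Compressive Strength = Force / Area
Strength = 329 N / 25.7 cm^2 = 12.8016 N/cm^2


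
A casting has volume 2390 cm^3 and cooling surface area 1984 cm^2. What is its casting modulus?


Formula: Casting Modulus M = V / A
M = 2390 cm^3 / 1984 cm^2 = 1.2046 cm

Final answer: 1.2046 cm


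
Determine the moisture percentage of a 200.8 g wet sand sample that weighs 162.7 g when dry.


Formula: MC = (W_wet - W_dry) / W_wet * 100
Water mass = 200.8 - 162.7 = 38.1 g
MC = 38.1 / 200.8 * 100 = 18.9741%

Final answer: 18.9741%


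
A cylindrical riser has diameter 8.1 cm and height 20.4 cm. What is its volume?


Formula: V = pi * (D/2)^2 * H  (cylinder volume)
Radius = D/2 = 8.1/2 = 4.05 cm
V = pi * 4.05^2 * 20.4 = 1051.2115 cm^3

1051.2115 cm^3


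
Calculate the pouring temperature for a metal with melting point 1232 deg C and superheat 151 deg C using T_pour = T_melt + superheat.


Formula: T_pour = T_melt + Superheat
T_pour = 1232 + 151 = 1383 deg C


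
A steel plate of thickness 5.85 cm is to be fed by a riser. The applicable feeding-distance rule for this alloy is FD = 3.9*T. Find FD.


Formula: FD = 3.9 * T  (riser feeding-distance rule)
FD = 3.9 * 5.85 cm = 22.8150 cm


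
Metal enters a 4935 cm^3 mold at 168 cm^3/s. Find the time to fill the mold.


Formula: t_fill = V_mold / Q_flow
t = 4935 cm^3 / 168 cm^3/s = 29.3750 s

29.3750 s


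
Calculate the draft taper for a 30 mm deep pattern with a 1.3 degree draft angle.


Formula: taper = depth * tan(draft_angle)
tan(1.3 deg) = 0.0226932
taper = 30 mm * 0.0226932 = 0.6808 mm

Answer: 0.6808 mm


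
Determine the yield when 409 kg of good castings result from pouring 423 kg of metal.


Formula: Casting Yield = (W_good / W_total) * 100
Yield = (409 kg / 423 kg) * 100 = 96.6903%

Final answer: 96.6903%


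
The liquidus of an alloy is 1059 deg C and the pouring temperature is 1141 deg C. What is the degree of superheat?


Formula: Superheat = T_pour - T_melt
Superheat = 1141 - 1059 = 82 deg C


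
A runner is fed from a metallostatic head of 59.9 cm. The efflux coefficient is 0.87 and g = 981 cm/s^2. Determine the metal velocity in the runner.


Formula: v = Cd * sqrt(2 * g * h)  (Torricelli with discharge coefficient)
2*g*h = 2 * 981 * 59.9 = 117523.8 cm^2/s^2
sqrt(117523.8) = 342.81744 cm/s
v = 0.87 * 342.81744 = 298.2512 cm/s

298.2512 cm/s


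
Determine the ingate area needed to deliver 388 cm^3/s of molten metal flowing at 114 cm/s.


Formula: A_ingate = Q / v  (continuity equation)
A = 388 cm^3/s / 114 cm/s = 3.4035 cm^2

Answer: 3.4035 cm^2


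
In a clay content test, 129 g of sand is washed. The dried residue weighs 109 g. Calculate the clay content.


Formula: Clay% = (W_total - W_washed) / W_total * 100
Clay mass = 129 - 109 = 20 g
Clay% = 20 / 129 * 100 = 15.5039%

Final answer: 15.5039%


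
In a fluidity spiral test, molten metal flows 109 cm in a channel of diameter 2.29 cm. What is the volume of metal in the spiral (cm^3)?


Formula: V = pi * (d/2)^2 * L  (cylinder volume)
Radius = 2.29/2 = 1.145 cm
V = pi * 1.145^2 * 109 = 448.9390 cm^3

Final answer: 448.9390 cm^3


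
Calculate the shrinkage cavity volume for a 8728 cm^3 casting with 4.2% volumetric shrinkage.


Formula: V_shrink = V_casting * shrinkage_pct / 100
V_shrink = 8728 cm^3 * 4.2 / 100 = 366.5760 cm^3


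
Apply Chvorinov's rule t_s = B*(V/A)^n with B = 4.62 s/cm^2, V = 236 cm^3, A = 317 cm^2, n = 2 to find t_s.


Formula: t_s = B * (V/A)^n  (Chvorinov's rule, n=2)
Modulus M = V/A = 236/317 = 0.744479 cm
M^2 = 0.744479^2 = 0.554249 cm^2
t_s = 4.62 * 0.554249 = 2.5606 s

Answer: 2.5606 s


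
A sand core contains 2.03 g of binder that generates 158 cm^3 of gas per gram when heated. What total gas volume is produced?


Formula: V_gas = W_binder * gas_evolution_rate
V = 2.03 g * 158 cm^3/g = 320.7400 cm^3

320.7400 cm^3


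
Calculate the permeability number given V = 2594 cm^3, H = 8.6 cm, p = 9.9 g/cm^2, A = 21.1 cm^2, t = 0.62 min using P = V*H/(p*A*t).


Formula: Permeability Number P = (V * H) / (p * A * t)
Numerator: V * H = 2594 * 8.6 = 22308.4
Denominator: p * A * t = 9.9 * 21.1 * 0.62 = 129.5118
P = 22308.4 / 129.5118 = 172.2499


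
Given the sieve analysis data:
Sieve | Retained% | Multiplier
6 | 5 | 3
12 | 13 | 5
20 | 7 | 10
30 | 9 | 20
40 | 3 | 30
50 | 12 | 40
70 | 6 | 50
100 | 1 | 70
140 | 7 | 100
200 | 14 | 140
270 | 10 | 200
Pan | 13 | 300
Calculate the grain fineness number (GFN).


Formula: GFN = sum(pct * multiplier) / sum(pct)
sum(pct * multiplier) = 9830
sum(pct) = 100
GFN = 9830 / 100 = 98.30


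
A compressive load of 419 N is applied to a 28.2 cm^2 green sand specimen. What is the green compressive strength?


Formula: Compressive Strength = Force / Area
Strength = 419 N / 28.2 cm^2 = 14.8582 N/cm^2

14.8582 N/cm^2


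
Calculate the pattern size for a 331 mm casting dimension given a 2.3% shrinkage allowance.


Formula: L_pattern = L_casting * (1 + shrinkage_rate/100)
Shrinkage factor = 1 + 2.3/100 = 1.023
L_pattern = 331 mm * 1.023 = 338.6130 mm

Answer: 338.6130 mm


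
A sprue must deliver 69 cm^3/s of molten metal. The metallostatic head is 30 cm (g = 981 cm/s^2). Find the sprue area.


Formula: v = sqrt(2*g*h), A = Q/v
Velocity: v = sqrt(2 * 981 * 30) = sqrt(58860) = 242.6108 cm/s
Sprue area: A = Q / v = 69 / 242.6108 = 0.2844 cm^2


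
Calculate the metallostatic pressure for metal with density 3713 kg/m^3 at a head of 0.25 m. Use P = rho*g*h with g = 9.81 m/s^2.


Formula: P = rho * g * h
rho * g = 3713 * 9.81 = 36424.53 N/m^3
P = 36424.53 * 0.25 = 9106.1325 Pa


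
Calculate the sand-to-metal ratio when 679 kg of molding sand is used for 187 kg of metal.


Formula: Sand-to-Metal Ratio = W_sand / W_metal
Ratio = 679 kg / 187 kg = 3.6310


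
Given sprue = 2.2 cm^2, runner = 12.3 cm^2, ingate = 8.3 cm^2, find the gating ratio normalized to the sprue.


Sprue:Runner:Ingate = 1 : 12.3/2.2 : 8.3/2.2 = 1:5.59:3.77

1:5.59:3.77


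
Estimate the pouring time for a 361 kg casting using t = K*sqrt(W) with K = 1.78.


Formula: t = K * sqrt(W)
sqrt(W) = sqrt(361) = 19.00000
t = 1.78 * 19.00000 = 33.8200 s


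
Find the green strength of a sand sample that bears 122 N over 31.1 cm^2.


Formula: Compressive Strength = Force / Area
Strength = 122 N / 31.1 cm^2 = 3.9228 N/cm^2


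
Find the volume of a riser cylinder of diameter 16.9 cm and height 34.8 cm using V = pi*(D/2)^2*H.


Formula: V = pi * (D/2)^2 * H  (cylinder volume)
Radius = D/2 = 16.9/2 = 8.45 cm
V = pi * 8.45^2 * 34.8 = 7806.2514 cm^3

7806.2514 cm^3


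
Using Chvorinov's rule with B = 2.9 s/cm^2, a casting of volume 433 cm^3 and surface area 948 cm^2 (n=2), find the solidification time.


Formula: t_s = B * (V/A)^n  (Chvorinov's rule, n=2)
Modulus M = V/A = 433/948 = 0.456751 cm
M^2 = 0.456751^2 = 0.208621 cm^2
t_s = 2.9 * 0.208621 = 0.6050 s

Final answer: 0.6050 s


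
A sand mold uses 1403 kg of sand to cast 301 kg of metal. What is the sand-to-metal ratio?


Formula: Sand-to-Metal Ratio = W_sand / W_metal
Ratio = 1403 kg / 301 kg = 4.6611


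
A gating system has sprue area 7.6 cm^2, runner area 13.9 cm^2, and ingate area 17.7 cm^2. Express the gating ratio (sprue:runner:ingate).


Sprue:Runner:Ingate = 1 : 13.9/7.6 : 17.7/7.6 = 1:1.83:2.33


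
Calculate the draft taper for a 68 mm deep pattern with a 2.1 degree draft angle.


Formula: taper = depth * tan(draft_angle)
tan(2.1 deg) = 0.0366683
taper = 68 mm * 0.0366683 = 2.4934 mm

Final answer: 2.4934 mm


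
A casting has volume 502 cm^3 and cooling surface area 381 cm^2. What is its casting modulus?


Formula: Casting Modulus M = V / A
M = 502 cm^3 / 381 cm^2 = 1.3176 cm

Answer: 1.3176 cm


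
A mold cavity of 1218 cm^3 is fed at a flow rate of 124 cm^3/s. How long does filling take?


Formula: t_fill = V_mold / Q_flow
t = 1218 cm^3 / 124 cm^3/s = 9.8226 s


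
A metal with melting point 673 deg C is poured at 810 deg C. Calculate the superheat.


Formula: Superheat = T_pour - T_melt
Superheat = 810 - 673 = 137 deg C

Final answer: 137 deg C


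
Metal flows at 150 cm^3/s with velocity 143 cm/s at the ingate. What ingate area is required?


Formula: A_ingate = Q / v  (continuity equation)
A = 150 cm^3/s / 143 cm/s = 1.0490 cm^2


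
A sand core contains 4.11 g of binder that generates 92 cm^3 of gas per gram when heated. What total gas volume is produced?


Formula: V_gas = W_binder * gas_evolution_rate
V = 4.11 g * 92 cm^3/g = 378.1200 cm^3

Final answer: 378.1200 cm^3


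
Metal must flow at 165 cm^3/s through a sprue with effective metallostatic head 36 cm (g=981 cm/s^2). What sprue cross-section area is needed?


Formula: v = sqrt(2*g*h), A = Q/v
Velocity: v = sqrt(2 * 981 * 36) = sqrt(70632) = 265.7668 cm/s
Sprue area: A = Q / v = 165 / 265.7668 = 0.6208 cm^2

Answer: 0.6208 cm^2


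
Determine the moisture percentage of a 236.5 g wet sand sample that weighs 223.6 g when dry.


Formula: MC = (W_wet - W_dry) / W_wet * 100
Water mass = 236.5 - 223.6 = 12.9 g
MC = 12.9 / 236.5 * 100 = 5.4545%

5.4545%


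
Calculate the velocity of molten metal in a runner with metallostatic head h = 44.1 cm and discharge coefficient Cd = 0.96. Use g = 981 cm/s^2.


Formula: v = Cd * sqrt(2 * g * h)  (Torricelli with discharge coefficient)
2*g*h = 2 * 981 * 44.1 = 86524.2 cm^2/s^2
sqrt(86524.2) = 294.14996 cm/s
v = 0.96 * 294.14996 = 282.3840 cm/s


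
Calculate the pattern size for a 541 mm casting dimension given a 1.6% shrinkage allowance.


Formula: L_pattern = L_casting * (1 + shrinkage_rate/100)
Shrinkage factor = 1 + 1.6/100 = 1.016
L_pattern = 541 mm * 1.016 = 549.6560 mm

Answer: 549.6560 mm


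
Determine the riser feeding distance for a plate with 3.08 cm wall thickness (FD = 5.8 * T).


Formula: FD = 5.8 * T  (riser feeding-distance rule)
FD = 5.8 * 3.08 cm = 17.8640 cm

17.8640 cm


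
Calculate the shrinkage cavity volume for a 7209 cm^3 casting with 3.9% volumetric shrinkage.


Formula: V_shrink = V_casting * shrinkage_pct / 100
V_shrink = 7209 cm^3 * 3.9 / 100 = 281.1510 cm^3

Answer: 281.1510 cm^3


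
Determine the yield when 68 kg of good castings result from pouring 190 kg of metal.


Formula: Casting Yield = (W_good / W_total) * 100
Yield = (68 kg / 190 kg) * 100 = 35.7895%

Final answer: 35.7895%


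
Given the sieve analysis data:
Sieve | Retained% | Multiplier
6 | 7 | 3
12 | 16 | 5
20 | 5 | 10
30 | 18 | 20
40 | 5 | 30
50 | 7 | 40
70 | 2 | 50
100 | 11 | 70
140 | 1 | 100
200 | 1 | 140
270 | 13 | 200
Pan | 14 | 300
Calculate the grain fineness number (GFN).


Formula: GFN = sum(pct * multiplier) / sum(pct)
sum(pct * multiplier) = 8851
sum(pct) = 100
GFN = 8851 / 100 = 88.51

88.51


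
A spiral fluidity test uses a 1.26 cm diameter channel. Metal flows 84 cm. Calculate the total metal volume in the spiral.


Formula: V = pi * (d/2)^2 * L  (cylinder volume)
Radius = 1.26/2 = 0.63 cm
V = pi * 0.63^2 * 84 = 104.7394 cm^3

104.7394 cm^3


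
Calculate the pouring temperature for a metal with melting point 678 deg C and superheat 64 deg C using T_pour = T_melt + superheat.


Formula: T_pour = T_melt + Superheat
T_pour = 678 + 64 = 742 deg C

Final answer: 742 deg C


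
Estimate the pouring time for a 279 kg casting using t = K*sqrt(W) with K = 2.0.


Formula: t = K * sqrt(W)
sqrt(W) = sqrt(279) = 16.70329
t = 2.0 * 16.70329 = 33.4066 s

Final answer: 33.4066 s


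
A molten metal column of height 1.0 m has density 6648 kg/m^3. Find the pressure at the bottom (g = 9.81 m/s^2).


Formula: P = rho * g * h
rho * g = 6648 * 9.81 = 65216.88 N/m^3
P = 65216.88 * 1.0 = 65216.8800 Pa

Answer: 65216.8800 Pa


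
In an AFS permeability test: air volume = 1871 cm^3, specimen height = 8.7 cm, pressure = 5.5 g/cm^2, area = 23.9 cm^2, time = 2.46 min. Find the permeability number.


Formula: Permeability Number P = (V * H) / (p * A * t)
Numerator: V * H = 1871 * 8.7 = 16277.7
Denominator: p * A * t = 5.5 * 23.9 * 2.46 = 323.367
P = 16277.7 / 323.367 = 50.3382

50.3382


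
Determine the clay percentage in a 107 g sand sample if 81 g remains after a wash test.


Formula: Clay% = (W_total - W_washed) / W_total * 100
Clay mass = 107 - 81 = 26 g
Clay% = 26 / 107 * 100 = 24.2991%

24.2991%


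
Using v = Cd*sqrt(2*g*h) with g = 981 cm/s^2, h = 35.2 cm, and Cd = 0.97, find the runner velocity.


Formula: v = Cd * sqrt(2 * g * h)  (Torricelli with discharge coefficient)
2*g*h = 2 * 981 * 35.2 = 69062.4 cm^2/s^2
sqrt(69062.4) = 262.79726 cm/s
v = 0.97 * 262.79726 = 254.9133 cm/s


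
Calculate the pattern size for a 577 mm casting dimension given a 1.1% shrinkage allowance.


Formula: L_pattern = L_casting * (1 + shrinkage_rate/100)
Shrinkage factor = 1 + 1.1/100 = 1.011
L_pattern = 577 mm * 1.011 = 583.3470 mm


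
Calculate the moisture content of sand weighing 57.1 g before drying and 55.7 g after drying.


Formula: MC = (W_wet - W_dry) / W_wet * 100
Water mass = 57.1 - 55.7 = 1.4 g
MC = 1.4 / 57.1 * 100 = 2.4518%

Final answer: 2.4518%


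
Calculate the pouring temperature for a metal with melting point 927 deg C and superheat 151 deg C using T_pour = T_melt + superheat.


Formula: T_pour = T_melt + Superheat
T_pour = 927 + 151 = 1078 deg C

Answer: 1078 deg C


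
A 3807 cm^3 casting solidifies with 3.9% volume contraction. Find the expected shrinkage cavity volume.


Formula: V_shrink = V_casting * shrinkage_pct / 100
V_shrink = 3807 cm^3 * 3.9 / 100 = 148.4730 cm^3


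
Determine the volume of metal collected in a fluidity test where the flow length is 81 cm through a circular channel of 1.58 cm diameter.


Formula: V = pi * (d/2)^2 * L  (cylinder volume)
Radius = 1.58/2 = 0.79 cm
V = pi * 0.79^2 * 81 = 158.8141 cm^3

158.8141 cm^3


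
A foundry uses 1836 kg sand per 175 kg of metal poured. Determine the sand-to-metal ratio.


Formula: Sand-to-Metal Ratio = W_sand / W_metal
Ratio = 1836 kg / 175 kg = 10.4914

Answer: 10.4914


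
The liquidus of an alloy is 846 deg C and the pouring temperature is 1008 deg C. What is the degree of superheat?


Formula: Superheat = T_pour - T_melt
Superheat = 1008 - 846 = 162 deg C

Final answer: 162 deg C


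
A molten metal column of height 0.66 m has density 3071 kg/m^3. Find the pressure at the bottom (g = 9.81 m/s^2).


Formula: P = rho * g * h
rho * g = 3071 * 9.81 = 30126.51 N/m^3
P = 30126.51 * 0.66 = 19883.4966 Pa

Final answer: 19883.4966 Pa


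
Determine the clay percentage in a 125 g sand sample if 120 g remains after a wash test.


Formula: Clay% = (W_total - W_washed) / W_total * 100
Clay mass = 125 - 120 = 5 g
Clay% = 5 / 125 * 100 = 4.0000%

4.0000%


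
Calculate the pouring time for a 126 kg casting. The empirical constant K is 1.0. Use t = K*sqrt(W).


Formula: t = K * sqrt(W)
sqrt(W) = sqrt(126) = 11.22497
t = 1.0 * 11.22497 = 11.2250 s


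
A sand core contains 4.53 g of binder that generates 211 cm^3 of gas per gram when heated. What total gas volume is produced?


Formula: V_gas = W_binder * gas_evolution_rate
V = 4.53 g * 211 cm^3/g = 955.8300 cm^3

955.8300 cm^3


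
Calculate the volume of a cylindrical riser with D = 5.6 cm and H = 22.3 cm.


Formula: V = pi * (D/2)^2 * H  (cylinder volume)
Radius = D/2 = 5.6/2 = 2.8 cm
V = pi * 2.8^2 * 22.3 = 549.2509 cm^3

Answer: 549.2509 cm^3


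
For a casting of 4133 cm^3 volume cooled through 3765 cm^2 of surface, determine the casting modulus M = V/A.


Formula: Casting Modulus M = V / A
M = 4133 cm^3 / 3765 cm^2 = 1.0977 cm


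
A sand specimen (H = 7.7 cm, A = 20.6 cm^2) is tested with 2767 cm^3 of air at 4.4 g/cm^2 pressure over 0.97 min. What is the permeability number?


Formula: Permeability Number P = (V * H) / (p * A * t)
Numerator: V * H = 2767 * 7.7 = 21305.9
Denominator: p * A * t = 4.4 * 20.6 * 0.97 = 87.9208
P = 21305.9 / 87.9208 = 242.3306


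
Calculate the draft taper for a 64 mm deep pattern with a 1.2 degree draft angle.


Formula: taper = depth * tan(draft_angle)
tan(1.2 deg) = 0.0209470
taper = 64 mm * 0.0209470 = 1.3406 mm

Final answer: 1.3406 mm


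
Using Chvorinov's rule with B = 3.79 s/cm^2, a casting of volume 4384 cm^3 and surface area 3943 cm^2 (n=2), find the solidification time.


Formula: t_s = B * (V/A)^n  (Chvorinov's rule, n=2)
Modulus M = V/A = 4384/3943 = 1.111844 cm
M^2 = 1.111844^2 = 1.236197 cm^2
t_s = 3.79 * 1.236197 = 4.6852 s

Answer: 4.6852 s


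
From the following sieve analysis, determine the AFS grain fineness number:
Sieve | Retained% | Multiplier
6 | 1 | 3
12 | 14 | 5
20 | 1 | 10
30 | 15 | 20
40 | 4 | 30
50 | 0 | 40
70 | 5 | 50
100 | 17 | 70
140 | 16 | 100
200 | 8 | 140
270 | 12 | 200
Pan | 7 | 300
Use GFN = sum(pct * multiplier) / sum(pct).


Formula: GFN = sum(pct * multiplier) / sum(pct)
sum(pct * multiplier) = 9163
sum(pct) = 100
GFN = 9163 / 100 = 91.63

Final answer: 91.63


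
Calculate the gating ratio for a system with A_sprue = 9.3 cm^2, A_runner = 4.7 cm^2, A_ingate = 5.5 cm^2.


Sprue:Runner:Ingate = 1 : 4.7/9.3 : 5.5/9.3 = 1:0.51:0.59

Answer: 1:0.51:0.59


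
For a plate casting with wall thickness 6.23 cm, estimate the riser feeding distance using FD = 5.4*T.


Formula: FD = 5.4 * T  (riser feeding-distance rule)
FD = 5.4 * 6.23 cm = 33.6420 cm

Answer: 33.6420 cm


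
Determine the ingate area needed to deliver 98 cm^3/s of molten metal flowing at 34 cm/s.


Formula: A_ingate = Q / v  (continuity equation)
A = 98 cm^3/s / 34 cm/s = 2.8824 cm^2

2.8824 cm^2


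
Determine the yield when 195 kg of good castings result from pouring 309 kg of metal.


Formula: Casting Yield = (W_good / W_total) * 100
Yield = (195 kg / 309 kg) * 100 = 63.1068%

63.1068%


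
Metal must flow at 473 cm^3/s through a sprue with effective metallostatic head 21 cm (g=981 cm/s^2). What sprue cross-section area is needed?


Formula: v = sqrt(2*g*h), A = Q/v
Velocity: v = sqrt(2 * 981 * 21) = sqrt(41202) = 202.9828 cm/s
Sprue area: A = Q / v = 473 / 202.9828 = 2.3302 cm^2

2.3302 cm^2


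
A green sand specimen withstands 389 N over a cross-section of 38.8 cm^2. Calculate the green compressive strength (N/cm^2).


Formula: Compressive Strength = Force / Area
Strength = 389 N / 38.8 cm^2 = 10.0258 N/cm^2

10.0258 N/cm^2


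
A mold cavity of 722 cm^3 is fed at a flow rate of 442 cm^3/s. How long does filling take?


Formula: t_fill = V_mold / Q_flow
t = 722 cm^3 / 442 cm^3/s = 1.6335 s

Final answer: 1.6335 s


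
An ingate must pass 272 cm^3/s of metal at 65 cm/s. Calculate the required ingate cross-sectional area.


Formula: A_ingate = Q / v  (continuity equation)
A = 272 cm^3/s / 65 cm/s = 4.1846 cm^2

4.1846 cm^2


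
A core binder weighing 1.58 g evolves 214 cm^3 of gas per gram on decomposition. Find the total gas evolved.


Formula: V_gas = W_binder * gas_evolution_rate
V = 1.58 g * 214 cm^3/g = 338.1200 cm^3

338.1200 cm^3


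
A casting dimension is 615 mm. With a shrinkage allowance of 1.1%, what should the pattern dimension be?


Formula: L_pattern = L_casting * (1 + shrinkage_rate/100)
Shrinkage factor = 1 + 1.1/100 = 1.011
L_pattern = 615 mm * 1.011 = 621.7650 mm

Final answer: 621.7650 mm


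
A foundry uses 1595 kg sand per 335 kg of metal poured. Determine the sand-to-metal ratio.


Formula: Sand-to-Metal Ratio = W_sand / W_metal
Ratio = 1595 kg / 335 kg = 4.7612

4.7612


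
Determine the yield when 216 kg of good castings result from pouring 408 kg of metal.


Formula: Casting Yield = (W_good / W_total) * 100
Yield = (216 kg / 408 kg) * 100 = 52.9412%

52.9412%


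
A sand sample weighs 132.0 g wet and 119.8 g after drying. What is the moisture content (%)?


Formula: MC = (W_wet - W_dry) / W_wet * 100
Water mass = 132.0 - 119.8 = 12.2 g
MC = 12.2 / 132.0 * 100 = 9.2424%


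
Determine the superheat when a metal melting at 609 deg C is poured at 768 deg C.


Formula: Superheat = T_pour - T_melt
Superheat = 768 - 609 = 159 deg C

159 deg C


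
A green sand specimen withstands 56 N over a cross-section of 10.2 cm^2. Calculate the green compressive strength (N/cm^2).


Formula: Compressive Strength = Force / Area
Strength = 56 N / 10.2 cm^2 = 5.4902 N/cm^2

Final answer: 5.4902 N/cm^2


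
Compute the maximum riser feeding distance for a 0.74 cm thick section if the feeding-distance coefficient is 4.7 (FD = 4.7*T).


Formula: FD = 4.7 * T  (riser feeding-distance rule)
FD = 4.7 * 0.74 cm = 3.4780 cm

3.4780 cm


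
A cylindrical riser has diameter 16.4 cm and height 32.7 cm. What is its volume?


Formula: V = pi * (D/2)^2 * H  (cylinder volume)
Radius = D/2 = 16.4/2 = 8.2 cm
V = pi * 8.2^2 * 32.7 = 6907.5706 cm^3

6907.5706 cm^3


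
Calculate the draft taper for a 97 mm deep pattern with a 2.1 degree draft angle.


Formula: taper = depth * tan(draft_angle)
tan(2.1 deg) = 0.0366683
taper = 97 mm * 0.0366683 = 3.5568 mm


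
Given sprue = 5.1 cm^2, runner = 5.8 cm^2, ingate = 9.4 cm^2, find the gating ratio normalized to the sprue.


Sprue:Runner:Ingate = 1 : 5.8/5.1 : 9.4/5.1 = 1:1.14:1.84


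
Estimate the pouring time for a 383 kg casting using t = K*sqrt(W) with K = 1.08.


Formula: t = K * sqrt(W)
sqrt(W) = sqrt(383) = 19.57039
t = 1.08 * 19.57039 = 21.1360 s

21.1360 s


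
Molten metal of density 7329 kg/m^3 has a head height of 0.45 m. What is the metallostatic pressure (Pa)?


Formula: P = rho * g * h
rho * g = 7329 * 9.81 = 71897.49 N/m^3
P = 71897.49 * 0.45 = 32353.8705 Pa

32353.8705 Pa


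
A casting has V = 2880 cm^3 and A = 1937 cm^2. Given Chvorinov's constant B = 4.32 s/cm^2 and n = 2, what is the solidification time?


Formula: t_s = B * (V/A)^n  (Chvorinov's rule, n=2)
Modulus M = V/A = 2880/1937 = 1.486835 cm
M^2 = 1.486835^2 = 2.210678 cm^2
t_s = 4.32 * 2.210678 = 9.5501 s

Answer: 9.5501 s


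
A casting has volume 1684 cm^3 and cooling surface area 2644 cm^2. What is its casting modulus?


Formula: Casting Modulus M = V / A
M = 1684 cm^3 / 2644 cm^2 = 0.6369 cm

Final answer: 0.6369 cm


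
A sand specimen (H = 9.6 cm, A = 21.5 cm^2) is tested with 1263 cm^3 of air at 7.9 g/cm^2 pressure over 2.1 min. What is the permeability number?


Formula: Permeability Number P = (V * H) / (p * A * t)
Numerator: V * H = 1263 * 9.6 = 12124.8
Denominator: p * A * t = 7.9 * 21.5 * 2.1 = 356.685
P = 12124.8 / 356.685 = 33.9930

Final answer: 33.9930


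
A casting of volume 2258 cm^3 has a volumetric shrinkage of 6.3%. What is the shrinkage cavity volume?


Formula: V_shrink = V_casting * shrinkage_pct / 100
V_shrink = 2258 cm^3 * 6.3 / 100 = 142.2540 cm^3


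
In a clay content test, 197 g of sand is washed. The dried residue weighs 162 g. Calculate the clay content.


Formula: Clay% = (W_total - W_washed) / W_total * 100
Clay mass = 197 - 162 = 35 g
Clay% = 35 / 197 * 100 = 17.7665%

17.7665%


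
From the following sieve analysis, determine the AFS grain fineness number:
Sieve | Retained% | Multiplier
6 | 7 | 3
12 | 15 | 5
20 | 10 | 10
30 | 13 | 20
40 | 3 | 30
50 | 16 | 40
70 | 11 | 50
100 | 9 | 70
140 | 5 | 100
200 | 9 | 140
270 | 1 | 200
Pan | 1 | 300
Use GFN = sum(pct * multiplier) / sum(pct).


Formula: GFN = sum(pct * multiplier) / sum(pct)
sum(pct * multiplier) = 4626
sum(pct) = 100
GFN = 4626 / 100 = 46.26

Final answer: 46.26


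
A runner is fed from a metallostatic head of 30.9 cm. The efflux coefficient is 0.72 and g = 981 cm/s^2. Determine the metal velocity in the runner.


Formula: v = Cd * sqrt(2 * g * h)  (Torricelli with discharge coefficient)
2*g*h = 2 * 981 * 30.9 = 60625.8 cm^2/s^2
sqrt(60625.8) = 246.22307 cm/s
v = 0.72 * 246.22307 = 177.2806 cm/s

Answer: 177.2806 cm/s


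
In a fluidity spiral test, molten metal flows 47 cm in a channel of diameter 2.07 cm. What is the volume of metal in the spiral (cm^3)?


Formula: V = pi * (d/2)^2 * L  (cylinder volume)
Radius = 2.07/2 = 1.035 cm
V = pi * 1.035^2 * 47 = 158.1716 cm^3

Final answer: 158.1716 cm^3


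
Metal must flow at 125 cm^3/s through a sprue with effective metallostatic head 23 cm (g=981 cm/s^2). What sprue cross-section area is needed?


Formula: v = sqrt(2*g*h), A = Q/v
Velocity: v = sqrt(2 * 981 * 23) = sqrt(45126) = 212.4288 cm/s
Sprue area: A = Q / v = 125 / 212.4288 = 0.5884 cm^2

0.5884 cm^2


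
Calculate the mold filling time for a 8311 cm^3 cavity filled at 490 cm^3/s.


Formula: t_fill = V_mold / Q_flow
t = 8311 cm^3 / 490 cm^3/s = 16.9612 s

16.9612 s


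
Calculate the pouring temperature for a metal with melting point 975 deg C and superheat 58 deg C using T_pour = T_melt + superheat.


Formula: T_pour = T_melt + Superheat
T_pour = 975 + 58 = 1033 deg C


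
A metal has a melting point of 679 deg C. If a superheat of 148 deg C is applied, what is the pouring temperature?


Formula: T_pour = T_melt + Superheat
T_pour = 679 + 148 = 827 deg C


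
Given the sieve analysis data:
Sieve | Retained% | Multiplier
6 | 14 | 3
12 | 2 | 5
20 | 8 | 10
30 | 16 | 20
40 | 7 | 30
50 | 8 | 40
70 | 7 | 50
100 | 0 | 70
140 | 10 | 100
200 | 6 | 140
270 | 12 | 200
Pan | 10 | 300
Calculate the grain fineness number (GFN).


Formula: GFN = sum(pct * multiplier) / sum(pct)
sum(pct * multiplier) = 8572
sum(pct) = 100
GFN = 8572 / 100 = 85.72

Final answer: 85.72


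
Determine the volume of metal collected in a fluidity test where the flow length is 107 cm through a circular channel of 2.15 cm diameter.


Formula: V = pi * (d/2)^2 * L  (cylinder volume)
Radius = 2.15/2 = 1.075 cm
V = pi * 1.075^2 * 107 = 388.4638 cm^3

Answer: 388.4638 cm^3


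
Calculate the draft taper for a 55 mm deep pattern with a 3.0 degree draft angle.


Formula: taper = depth * tan(draft_angle)
tan(3.0 deg) = 0.0524078
taper = 55 mm * 0.0524078 = 2.8824 mm


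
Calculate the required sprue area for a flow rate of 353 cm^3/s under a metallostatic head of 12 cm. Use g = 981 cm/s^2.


Formula: v = sqrt(2*g*h), A = Q/v
Velocity: v = sqrt(2 * 981 * 12) = sqrt(23544) = 153.4405 cm/s
Sprue area: A = Q / v = 353 / 153.4405 = 2.3006 cm^2

2.3006 cm^2


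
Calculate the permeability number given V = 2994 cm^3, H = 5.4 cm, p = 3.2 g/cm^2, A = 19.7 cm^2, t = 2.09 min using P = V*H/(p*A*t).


Formula: Permeability Number P = (V * H) / (p * A * t)
Numerator: V * H = 2994 * 5.4 = 16167.6
Denominator: p * A * t = 3.2 * 19.7 * 2.09 = 131.7536
P = 16167.6 / 131.7536 = 122.7109

122.7109


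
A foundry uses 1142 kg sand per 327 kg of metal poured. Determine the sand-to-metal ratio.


Formula: Sand-to-Metal Ratio = W_sand / W_metal
Ratio = 1142 kg / 327 kg = 3.4924

3.4924


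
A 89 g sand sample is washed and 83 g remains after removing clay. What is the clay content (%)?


Formula: Clay% = (W_total - W_washed) / W_total * 100
Clay mass = 89 - 83 = 6 g
Clay% = 6 / 89 * 100 = 6.7416%

Answer: 6.7416%


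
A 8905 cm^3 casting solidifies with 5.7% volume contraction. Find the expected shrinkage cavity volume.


Formula: V_shrink = V_casting * shrinkage_pct / 100
V_shrink = 8905 cm^3 * 5.7 / 100 = 507.5850 cm^3

Answer: 507.5850 cm^3


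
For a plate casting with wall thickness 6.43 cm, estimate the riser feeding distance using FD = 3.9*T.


Formula: FD = 3.9 * T  (riser feeding-distance rule)
FD = 3.9 * 6.43 cm = 25.0770 cm

25.0770 cm


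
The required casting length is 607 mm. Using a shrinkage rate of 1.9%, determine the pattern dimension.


Formula: L_pattern = L_casting * (1 + shrinkage_rate/100)
Shrinkage factor = 1 + 1.9/100 = 1.019
L_pattern = 607 mm * 1.019 = 618.5330 mm

Answer: 618.5330 mm
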